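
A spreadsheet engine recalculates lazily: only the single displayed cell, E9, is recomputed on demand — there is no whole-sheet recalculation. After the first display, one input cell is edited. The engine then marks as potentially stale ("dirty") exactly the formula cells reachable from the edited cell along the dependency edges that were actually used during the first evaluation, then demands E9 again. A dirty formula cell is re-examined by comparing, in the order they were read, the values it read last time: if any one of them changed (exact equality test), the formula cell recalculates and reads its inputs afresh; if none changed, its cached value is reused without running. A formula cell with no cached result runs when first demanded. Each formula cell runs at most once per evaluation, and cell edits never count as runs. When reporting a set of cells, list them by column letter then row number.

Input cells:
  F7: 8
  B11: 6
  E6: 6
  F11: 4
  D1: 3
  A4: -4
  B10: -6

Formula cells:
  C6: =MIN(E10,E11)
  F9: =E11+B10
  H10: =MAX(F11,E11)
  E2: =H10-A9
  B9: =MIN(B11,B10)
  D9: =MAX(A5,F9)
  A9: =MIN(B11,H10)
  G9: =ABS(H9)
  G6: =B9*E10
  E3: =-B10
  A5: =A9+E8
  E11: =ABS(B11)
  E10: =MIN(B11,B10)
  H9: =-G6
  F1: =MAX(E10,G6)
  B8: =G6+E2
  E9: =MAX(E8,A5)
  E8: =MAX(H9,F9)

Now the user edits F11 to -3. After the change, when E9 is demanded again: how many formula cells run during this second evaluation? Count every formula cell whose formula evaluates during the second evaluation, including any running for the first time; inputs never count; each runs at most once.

Formula cells that run: H10 — 1 in total.
Key observation: the change is absorbed at H10 — it re-runs but produces the same value, and the output's value is unchanged.

First evaluation (everything demanded from the output):
  B9 = MIN(6, -6) = -6
  E10 = MIN(6, -6) = -6
  E11 = ABS(6) = 6
  F9 = 6 + -6 = 0
  G6 = -6 * -6 = 36
  H9 = -(36) = -36
  E8 = MAX(-36, 0) = 0
  H10 = MAX(4, 6) = 6
  A9 = MIN(6, 6) = 6
  A5 = 6 + 0 = 6
  E9 = MAX(0, 6) = 6

Propagation after the edit:
  H10: runs — F11 4->-3; result 6 (same value as before).
  A9: checked — values it read are unchanged (B11 unchanged, H10 unchanged); reused cached 6 without running.
  A5: checked — values it read are unchanged (A9 unchanged, E8 unchanged); reused cached 6 without running.
  E9: checked — values it read are unchanged (E8 unchanged, A5 unchanged); reused cached 6 without running.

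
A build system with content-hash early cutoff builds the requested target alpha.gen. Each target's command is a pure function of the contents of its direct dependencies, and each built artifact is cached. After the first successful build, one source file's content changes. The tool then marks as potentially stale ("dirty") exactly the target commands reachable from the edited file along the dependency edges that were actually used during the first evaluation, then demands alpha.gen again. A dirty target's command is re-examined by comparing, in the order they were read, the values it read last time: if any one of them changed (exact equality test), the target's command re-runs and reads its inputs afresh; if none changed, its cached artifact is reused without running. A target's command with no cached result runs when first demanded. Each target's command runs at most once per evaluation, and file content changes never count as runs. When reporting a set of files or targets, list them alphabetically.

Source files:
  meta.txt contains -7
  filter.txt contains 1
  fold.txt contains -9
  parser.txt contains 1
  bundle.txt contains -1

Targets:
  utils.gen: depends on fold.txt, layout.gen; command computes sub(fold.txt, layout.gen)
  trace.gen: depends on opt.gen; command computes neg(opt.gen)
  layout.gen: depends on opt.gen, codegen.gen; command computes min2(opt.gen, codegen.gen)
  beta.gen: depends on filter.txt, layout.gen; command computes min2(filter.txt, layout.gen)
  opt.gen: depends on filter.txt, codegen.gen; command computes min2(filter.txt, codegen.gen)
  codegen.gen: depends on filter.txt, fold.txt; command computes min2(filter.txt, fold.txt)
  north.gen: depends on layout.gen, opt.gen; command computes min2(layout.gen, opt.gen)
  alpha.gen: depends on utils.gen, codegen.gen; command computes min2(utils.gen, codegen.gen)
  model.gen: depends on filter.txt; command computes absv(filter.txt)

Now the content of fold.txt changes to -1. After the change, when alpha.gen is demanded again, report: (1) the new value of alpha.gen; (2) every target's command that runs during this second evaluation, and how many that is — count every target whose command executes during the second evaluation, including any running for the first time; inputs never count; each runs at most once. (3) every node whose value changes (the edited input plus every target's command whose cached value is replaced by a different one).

First evaluation (everything demanded from the output):
  codegen.gen = min2(1, -9) = -9
  opt.gen = min2(1, -9) = -9
  layout.gen = min2(-9, -9) = -9
  utils.gen = sub(-9, -9) = 0
  alpha.gen = min2(0, -9) = -9

Propagation after the edit:
  codegen.gen: runs — fold.txt -9->-1; result -1.
  opt.gen: runs — codegen.gen -9->-1; result -1.
  layout.gen: runs — opt.gen -9->-1; codegen.gen -9->-1; result -1.
  utils.gen: runs — fold.txt -9->-1; layout.gen -9->-1; result 0 (same value as before).
  alpha.gen: runs — codegen.gen -9->-1; result -1.

New value of alpha.gen: -1.
Target commands that run: alpha.gen, codegen.gen, layout.gen, opt.gen, utils.gen — 5 in total.
Values that change: alpha.gen, codegen.gen, fold.txt, layout.gen, opt.gen.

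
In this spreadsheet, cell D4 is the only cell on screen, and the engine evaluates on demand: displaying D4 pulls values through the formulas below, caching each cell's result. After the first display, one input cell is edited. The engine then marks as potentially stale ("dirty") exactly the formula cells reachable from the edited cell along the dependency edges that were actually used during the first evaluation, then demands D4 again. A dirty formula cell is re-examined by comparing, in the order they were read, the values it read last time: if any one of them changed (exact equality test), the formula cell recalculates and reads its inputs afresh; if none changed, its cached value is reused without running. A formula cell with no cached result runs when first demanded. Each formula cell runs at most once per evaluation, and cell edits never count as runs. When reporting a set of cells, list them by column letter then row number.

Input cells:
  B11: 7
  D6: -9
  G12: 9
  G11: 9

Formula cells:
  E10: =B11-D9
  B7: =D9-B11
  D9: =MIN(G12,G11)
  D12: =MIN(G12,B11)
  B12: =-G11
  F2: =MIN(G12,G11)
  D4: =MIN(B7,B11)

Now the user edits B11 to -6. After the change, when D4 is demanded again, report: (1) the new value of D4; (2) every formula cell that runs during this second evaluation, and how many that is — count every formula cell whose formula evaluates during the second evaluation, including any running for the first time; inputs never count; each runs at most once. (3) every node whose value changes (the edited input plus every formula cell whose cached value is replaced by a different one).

D4 now evaluates to -6.
Run set: B7, D4 (2 run).
Changed values: B7, B11, D4.

Initial pass — values computed on the first demand:
  D9 = MIN(9, 9) = 9
  B7 = 9 - 7 = 2
  D4 = MIN(2, 7) = 2

Second demand — change propagation:
  B7: re-runs because B11 7->-6; new result 15.
  D4: re-runs because B7 2->15; B11 7->-6; new result -6.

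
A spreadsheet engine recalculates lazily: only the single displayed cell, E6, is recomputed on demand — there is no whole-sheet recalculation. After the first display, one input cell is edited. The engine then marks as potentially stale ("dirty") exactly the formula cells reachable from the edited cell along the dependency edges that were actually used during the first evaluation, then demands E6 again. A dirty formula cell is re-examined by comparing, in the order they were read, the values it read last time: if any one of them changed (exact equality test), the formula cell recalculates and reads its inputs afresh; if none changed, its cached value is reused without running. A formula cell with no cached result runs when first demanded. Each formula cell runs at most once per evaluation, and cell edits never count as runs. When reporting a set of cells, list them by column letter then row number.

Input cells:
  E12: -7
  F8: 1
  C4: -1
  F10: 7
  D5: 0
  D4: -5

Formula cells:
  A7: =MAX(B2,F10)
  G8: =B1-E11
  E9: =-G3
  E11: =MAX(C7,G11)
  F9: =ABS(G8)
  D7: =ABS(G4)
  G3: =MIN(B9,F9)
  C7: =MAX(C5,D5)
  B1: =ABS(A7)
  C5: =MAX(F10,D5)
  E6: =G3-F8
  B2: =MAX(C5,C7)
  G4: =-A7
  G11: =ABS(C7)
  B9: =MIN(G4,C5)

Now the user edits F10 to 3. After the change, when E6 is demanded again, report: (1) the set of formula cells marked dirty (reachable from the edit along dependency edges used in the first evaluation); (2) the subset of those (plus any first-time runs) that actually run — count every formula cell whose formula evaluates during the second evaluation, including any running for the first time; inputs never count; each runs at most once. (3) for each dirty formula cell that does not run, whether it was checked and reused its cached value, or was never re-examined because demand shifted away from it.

First evaluation (everything demanded from the output):
  C5 = MAX(7, 0) = 7
  C7 = MAX(7, 0) = 7
  B2 = MAX(7, 7) = 7
  A7 = MAX(7, 7) = 7
  B1 = ABS(7) = 7
  G4 = -(7) = -7
  B9 = MIN(-7, 7) = -7
  G11 = ABS(7) = 7
  E11 = MAX(7, 7) = 7
  G8 = 7 - 7 = 0
  F9 = ABS(0) = 0
  G3 = MIN(-7, 0) = -7
  E6 = -7 - 1 = -8

Propagation after the edit:
  C5: runs — F10 7->3; result 3.
  C7: runs — C5 7->3; result 3.
  B2: runs — C5 7->3; C7 7->3; result 3.
  A7: runs — B2 7->3; F10 7->3; result 3.
  B1: runs — A7 7->3; result 3.
  G4: runs — A7 7->3; result -3.
  B9: runs — G4 -7->-3; C5 7->3; result -3.
  G11: runs — C7 7->3; result 3.
  E11: runs — C7 7->3; G11 7->3; result 3.
  G8: runs — B1 7->3; E11 7->3; result 0 (same value as before).
  F9: checked — values it read are unchanged (G8 unchanged); reused cached 0 without running.
  G3: runs — B9 -7->-3; result -3.
  E6: runs — G3 -7->-3; result -4.

Key observation: the cutoff stops propagation at F9 — its inputs' values are unchanged, so it reuses its cache.

Marked dirty: A7, B1, B2, B9, C5, C7, E6, E11, F9, G3, G4, G8, G11.
Formula cells that run: A7, B1, B2, B9, C5, C7, E6, E11, G3, G4, G8, G11 — 12 in total.
Checked but reused from cache: F9.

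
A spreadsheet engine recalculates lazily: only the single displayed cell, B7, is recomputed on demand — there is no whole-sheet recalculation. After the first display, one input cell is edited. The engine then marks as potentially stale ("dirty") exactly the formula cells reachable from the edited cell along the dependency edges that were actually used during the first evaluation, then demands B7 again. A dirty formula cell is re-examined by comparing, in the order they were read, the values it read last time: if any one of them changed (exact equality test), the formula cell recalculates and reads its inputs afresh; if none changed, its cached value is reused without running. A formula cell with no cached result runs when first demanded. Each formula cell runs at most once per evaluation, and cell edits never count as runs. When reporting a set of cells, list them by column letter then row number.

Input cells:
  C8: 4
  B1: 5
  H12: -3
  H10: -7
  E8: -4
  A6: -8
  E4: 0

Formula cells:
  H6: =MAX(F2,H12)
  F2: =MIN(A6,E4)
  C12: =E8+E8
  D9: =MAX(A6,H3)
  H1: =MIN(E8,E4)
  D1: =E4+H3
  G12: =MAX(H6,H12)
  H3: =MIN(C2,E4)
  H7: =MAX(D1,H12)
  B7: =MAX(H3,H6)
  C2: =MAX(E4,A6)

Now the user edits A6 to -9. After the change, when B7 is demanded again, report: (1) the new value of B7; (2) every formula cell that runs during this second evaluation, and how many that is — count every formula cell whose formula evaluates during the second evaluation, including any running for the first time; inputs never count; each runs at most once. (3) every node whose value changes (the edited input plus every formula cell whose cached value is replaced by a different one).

New value of B7: 0.
Formula cells that run: C2, F2, H6 — 3 in total.
Values that change: A6, F2.
Key observation: the cutoff stops propagation at H3 — its inputs' values are unchanged, so it reuses its cache.

First evaluation (everything demanded from the output):
  C2 = MAX(0, -8) = 0
  F2 = MIN(-8, 0) = -8
  H3 = MIN(0, 0) = 0
  H6 = MAX(-8, -3) = -3
  B7 = MAX(0, -3) = 0

Propagation after the edit:
  C2: runs — A6 -8->-9; result 0 (same value as before).
  F2: runs — A6 -8->-9; result -9.
  H3: checked — values it read are unchanged (C2 unchanged, E4 unchanged); reused cached 0 without running.
  H6: runs — F2 -8->-9; result -3 (same value as before).
  B7: checked — values it read are unchanged (H3 unchanged, H6 unchanged); reused cached 0 without running.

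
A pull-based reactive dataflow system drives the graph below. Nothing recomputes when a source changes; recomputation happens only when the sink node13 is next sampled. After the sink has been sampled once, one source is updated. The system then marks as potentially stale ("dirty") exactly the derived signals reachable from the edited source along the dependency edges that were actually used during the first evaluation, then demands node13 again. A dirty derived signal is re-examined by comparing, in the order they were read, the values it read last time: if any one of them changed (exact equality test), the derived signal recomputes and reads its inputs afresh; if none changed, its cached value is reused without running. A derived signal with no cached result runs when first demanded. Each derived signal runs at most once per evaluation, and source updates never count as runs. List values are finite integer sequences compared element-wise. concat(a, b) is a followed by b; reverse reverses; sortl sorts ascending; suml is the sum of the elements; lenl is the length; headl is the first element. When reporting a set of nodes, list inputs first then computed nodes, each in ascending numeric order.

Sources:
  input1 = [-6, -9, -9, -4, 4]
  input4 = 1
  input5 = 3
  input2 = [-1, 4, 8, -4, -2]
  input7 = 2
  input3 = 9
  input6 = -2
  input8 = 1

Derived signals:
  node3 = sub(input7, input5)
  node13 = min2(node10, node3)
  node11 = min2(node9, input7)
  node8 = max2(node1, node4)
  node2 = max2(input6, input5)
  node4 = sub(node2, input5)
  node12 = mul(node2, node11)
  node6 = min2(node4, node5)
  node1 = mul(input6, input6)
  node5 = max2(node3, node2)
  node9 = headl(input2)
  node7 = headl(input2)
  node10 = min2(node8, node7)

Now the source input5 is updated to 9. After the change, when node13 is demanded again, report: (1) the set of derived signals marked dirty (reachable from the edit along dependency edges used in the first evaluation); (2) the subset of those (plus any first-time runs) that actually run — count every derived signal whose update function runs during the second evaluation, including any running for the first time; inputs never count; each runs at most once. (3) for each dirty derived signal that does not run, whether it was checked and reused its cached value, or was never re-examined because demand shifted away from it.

Marked dirty: node2, node3, node4, node8, node10, node13.
Derived signals that run: node2, node3, node4, node13 — 4 in total.
Checked but reused from cache: node8, node10.
Key observation: the cutoff stops propagation at node8 — its inputs' values are unchanged, so it reuses its cache.

First evaluation (everything demanded from the output):
  node1 = mul(-2, -2) = 4
  node2 = max2(-2, 3) = 3
  node3 = sub(2, 3) = -1
  node4 = sub(3, 3) = 0
  node7 = headl([-1, 4, 8, -4, -2]) = -1
  node8 = max2(4, 0) = 4
  node10 = min2(4, -1) = -1
  node13 = min2(-1, -1) = -1

Propagation after the edit:
  node2: runs — input5 3->9; result 9.
  node3: runs — input5 3->9; result -7.
  node4: runs — node2 3->9; input5 3->9; result 0 (same value as before).
  node8: checked — values it read are unchanged (node1 unchanged, node4 unchanged); reused cached 4 without running.
  node10: checked — values it read are unchanged (node8 unchanged, node7 unchanged); reused cached -1 without running.
  node13: runs — node3 -1->-7; result -7.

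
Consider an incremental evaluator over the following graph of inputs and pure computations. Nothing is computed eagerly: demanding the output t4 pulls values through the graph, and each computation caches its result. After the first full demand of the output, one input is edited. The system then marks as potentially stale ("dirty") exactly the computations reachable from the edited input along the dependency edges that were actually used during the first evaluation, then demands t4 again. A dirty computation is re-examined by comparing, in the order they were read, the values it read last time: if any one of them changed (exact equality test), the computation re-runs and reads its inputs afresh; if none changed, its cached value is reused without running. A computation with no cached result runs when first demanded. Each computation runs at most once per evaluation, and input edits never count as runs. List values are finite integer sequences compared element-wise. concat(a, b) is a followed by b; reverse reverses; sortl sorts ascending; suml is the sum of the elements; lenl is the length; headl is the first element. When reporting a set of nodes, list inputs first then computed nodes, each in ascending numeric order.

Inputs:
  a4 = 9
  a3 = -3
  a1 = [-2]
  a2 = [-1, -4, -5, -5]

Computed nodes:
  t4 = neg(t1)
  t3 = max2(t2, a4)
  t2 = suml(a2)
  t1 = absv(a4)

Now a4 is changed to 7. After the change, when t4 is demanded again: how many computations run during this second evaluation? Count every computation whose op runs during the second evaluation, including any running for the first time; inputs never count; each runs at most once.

Initial pass — values computed on the first demand:
  t1 = absv(9) = 9
  t4 = neg(9) = -9

Second demand — change propagation:
  t1: re-runs because a4 9->7; new result 7.
  t4: re-runs because t1 9->7; new result -7.

Run set: t1, t4 (2 run).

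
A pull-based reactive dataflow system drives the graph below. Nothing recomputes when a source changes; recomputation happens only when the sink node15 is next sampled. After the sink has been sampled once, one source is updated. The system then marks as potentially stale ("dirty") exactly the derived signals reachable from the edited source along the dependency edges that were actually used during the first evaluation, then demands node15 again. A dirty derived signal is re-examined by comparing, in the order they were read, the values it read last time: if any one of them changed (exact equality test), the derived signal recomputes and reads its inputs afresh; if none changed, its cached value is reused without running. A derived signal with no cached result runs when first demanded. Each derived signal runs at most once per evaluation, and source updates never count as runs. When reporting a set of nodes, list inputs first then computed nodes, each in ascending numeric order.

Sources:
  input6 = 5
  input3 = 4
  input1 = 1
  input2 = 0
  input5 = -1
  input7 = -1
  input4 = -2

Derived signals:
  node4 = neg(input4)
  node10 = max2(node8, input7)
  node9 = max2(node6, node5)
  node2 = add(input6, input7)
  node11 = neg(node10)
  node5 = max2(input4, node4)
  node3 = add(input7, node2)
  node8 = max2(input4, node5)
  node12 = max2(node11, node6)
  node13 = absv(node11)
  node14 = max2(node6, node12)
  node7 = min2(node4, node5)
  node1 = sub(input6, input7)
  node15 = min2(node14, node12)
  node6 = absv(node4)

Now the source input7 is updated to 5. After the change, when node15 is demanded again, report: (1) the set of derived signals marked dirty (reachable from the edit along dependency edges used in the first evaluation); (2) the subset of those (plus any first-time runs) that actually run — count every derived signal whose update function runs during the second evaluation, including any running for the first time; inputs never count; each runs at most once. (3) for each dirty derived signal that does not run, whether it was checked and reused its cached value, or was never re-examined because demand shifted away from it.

Marked dirty: node10, node11, node12, node14, node15.
Derived signals that run: node10, node11, node12 — 3 in total.
Checked but reused from cache: node14, node15.
Key observation: the change is absorbed at node12 — it re-runs but produces the same value, and the output's value is unchanged.

First evaluation (everything demanded from the output):
  node4 = neg(-2) = 2
  node5 = max2(-2, 2) = 2
  node6 = absv(2) = 2
  node8 = max2(-2, 2) = 2
  node10 = max2(2, -1) = 2
  node11 = neg(2) = -2
  node12 = max2(-2, 2) = 2
  node14 = max2(2, 2) = 2
  node15 = min2(2, 2) = 2

Propagation after the edit:
  node10: runs — input7 -1->5; result 5.
  node11: runs — node10 2->5; result -5.
  node12: runs — node11 -2->-5; result 2 (same value as before).
  node14: checked — values it read are unchanged (node6 unchanged, node12 unchanged); reused cached 2 without running.
  node15: checked — values it read are unchanged (node14 unchanged, node12 unchanged); reused cached 2 without running.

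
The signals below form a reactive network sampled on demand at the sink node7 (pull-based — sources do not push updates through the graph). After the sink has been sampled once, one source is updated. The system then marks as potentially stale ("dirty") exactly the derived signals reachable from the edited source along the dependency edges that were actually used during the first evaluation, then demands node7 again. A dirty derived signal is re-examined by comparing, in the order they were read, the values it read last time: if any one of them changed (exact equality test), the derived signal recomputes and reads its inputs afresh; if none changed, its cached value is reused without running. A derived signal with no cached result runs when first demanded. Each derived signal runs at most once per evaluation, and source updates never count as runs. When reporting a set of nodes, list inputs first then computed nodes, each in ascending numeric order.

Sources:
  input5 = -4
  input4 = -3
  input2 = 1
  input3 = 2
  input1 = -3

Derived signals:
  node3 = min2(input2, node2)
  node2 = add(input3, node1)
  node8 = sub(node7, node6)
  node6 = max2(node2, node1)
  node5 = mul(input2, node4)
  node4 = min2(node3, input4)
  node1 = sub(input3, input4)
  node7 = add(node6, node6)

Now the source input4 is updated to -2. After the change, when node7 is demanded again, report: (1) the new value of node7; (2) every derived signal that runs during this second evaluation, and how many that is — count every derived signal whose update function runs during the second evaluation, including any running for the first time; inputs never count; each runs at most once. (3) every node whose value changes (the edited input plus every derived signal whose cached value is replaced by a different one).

Initial pass — values computed on the first demand:
  node1 = sub(2, -3) = 5
  node2 = add(2, 5) = 7
  node6 = max2(7, 5) = 7
  node7 = add(7, 7) = 14

Second demand — change propagation:
  node1: re-runs because input4 -3->-2; new result 4.
  node2: re-runs because node1 5->4; new result 6.
  node6: re-runs because node2 7->6; node1 5->4; new result 6.
  node7: re-runs because node6 7->6; node6 7->6; new result 12.

node7 now evaluates to 12.
Run set: node1, node2, node6, node7 (4 run).
Changed values: input4, node1, node2, node6, node7.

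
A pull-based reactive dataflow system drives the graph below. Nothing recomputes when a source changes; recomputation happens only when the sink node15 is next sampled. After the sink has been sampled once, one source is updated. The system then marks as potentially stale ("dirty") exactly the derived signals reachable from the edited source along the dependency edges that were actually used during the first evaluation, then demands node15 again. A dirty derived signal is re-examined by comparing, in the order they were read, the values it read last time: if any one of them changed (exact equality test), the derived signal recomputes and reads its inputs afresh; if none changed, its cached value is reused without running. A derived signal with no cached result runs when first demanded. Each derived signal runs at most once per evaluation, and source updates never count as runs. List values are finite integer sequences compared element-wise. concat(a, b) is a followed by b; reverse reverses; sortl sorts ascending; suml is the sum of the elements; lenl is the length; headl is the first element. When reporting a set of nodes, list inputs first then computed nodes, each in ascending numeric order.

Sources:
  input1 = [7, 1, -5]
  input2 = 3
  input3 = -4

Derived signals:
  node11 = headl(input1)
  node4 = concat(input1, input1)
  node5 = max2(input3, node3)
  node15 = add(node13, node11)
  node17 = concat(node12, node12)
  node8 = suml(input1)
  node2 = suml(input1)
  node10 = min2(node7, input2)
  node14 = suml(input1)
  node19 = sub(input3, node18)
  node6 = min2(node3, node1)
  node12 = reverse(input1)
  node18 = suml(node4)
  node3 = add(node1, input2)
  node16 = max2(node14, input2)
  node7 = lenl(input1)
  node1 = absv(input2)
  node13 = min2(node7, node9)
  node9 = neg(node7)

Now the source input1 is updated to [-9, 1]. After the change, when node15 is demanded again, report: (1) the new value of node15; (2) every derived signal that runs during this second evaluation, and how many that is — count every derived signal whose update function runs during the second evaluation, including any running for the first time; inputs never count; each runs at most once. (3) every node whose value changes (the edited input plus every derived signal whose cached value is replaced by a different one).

First evaluation (everything demanded from the output):
  node7 = lenl([7, 1, -5]) = 3
  node9 = neg(3) = -3
  node11 = headl([7, 1, -5]) = 7
  node13 = min2(3, -3) = -3
  node15 = add(-3, 7) = 4

Propagation after the edit:
  node7: runs — input1 [7, 1, -5]->[-9, 1]; result 2.
  node9: runs — node7 3->2; result -2.
  node11: runs — input1 [7, 1, -5]->[-9, 1]; result -9.
  node13: runs — node7 3->2; node9 -3->-2; result -2.
  node15: runs — node13 -3->-2; node11 7->-9; result -11.

New value of node15: -11.
Derived signals that run: node7, node9, node11, node13, node15 — 5 in total.
Values that change: input1, node7, node9, node11, node13, node15.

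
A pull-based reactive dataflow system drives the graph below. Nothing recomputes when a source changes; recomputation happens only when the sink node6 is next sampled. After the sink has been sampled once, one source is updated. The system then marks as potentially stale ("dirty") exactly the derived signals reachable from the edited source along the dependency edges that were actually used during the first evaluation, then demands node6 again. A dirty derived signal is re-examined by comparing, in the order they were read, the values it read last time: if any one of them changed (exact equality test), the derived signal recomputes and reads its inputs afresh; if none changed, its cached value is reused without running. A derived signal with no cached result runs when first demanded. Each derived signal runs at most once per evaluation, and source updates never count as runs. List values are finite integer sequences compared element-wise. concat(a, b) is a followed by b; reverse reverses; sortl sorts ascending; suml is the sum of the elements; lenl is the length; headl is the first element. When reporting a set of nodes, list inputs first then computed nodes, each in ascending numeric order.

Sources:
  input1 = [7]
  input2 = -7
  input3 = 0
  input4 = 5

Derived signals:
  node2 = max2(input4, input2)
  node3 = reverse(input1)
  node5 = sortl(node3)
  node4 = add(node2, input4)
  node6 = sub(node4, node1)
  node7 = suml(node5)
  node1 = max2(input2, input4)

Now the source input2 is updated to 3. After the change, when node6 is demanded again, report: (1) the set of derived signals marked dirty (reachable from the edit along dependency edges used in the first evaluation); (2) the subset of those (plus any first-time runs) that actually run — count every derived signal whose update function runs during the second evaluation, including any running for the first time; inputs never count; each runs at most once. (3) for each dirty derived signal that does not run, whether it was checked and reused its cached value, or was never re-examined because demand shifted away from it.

First evaluation (everything demanded from the output):
  node1 = max2(-7, 5) = 5
  node2 = max2(5, -7) = 5
  node4 = add(5, 5) = 10
  node6 = sub(10, 5) = 5

Propagation after the edit:
  node1: runs — input2 -7->3; result 5 (same value as before).
  node2: runs — input2 -7->3; result 5 (same value as before).
  node4: checked — values it read are unchanged (node2 unchanged, input4 unchanged); reused cached 10 without running.
  node6: checked — values it read are unchanged (node4 unchanged, node1 unchanged); reused cached 5 without running.

Key observation: the cutoff stops propagation at node4 — its inputs' values are unchanged, so it reuses its cache.

Marked dirty: node1, node2, node4, node6.
Derived signals that run: node1, node2 — 2 in total.
Checked but reused from cache: node4, node6.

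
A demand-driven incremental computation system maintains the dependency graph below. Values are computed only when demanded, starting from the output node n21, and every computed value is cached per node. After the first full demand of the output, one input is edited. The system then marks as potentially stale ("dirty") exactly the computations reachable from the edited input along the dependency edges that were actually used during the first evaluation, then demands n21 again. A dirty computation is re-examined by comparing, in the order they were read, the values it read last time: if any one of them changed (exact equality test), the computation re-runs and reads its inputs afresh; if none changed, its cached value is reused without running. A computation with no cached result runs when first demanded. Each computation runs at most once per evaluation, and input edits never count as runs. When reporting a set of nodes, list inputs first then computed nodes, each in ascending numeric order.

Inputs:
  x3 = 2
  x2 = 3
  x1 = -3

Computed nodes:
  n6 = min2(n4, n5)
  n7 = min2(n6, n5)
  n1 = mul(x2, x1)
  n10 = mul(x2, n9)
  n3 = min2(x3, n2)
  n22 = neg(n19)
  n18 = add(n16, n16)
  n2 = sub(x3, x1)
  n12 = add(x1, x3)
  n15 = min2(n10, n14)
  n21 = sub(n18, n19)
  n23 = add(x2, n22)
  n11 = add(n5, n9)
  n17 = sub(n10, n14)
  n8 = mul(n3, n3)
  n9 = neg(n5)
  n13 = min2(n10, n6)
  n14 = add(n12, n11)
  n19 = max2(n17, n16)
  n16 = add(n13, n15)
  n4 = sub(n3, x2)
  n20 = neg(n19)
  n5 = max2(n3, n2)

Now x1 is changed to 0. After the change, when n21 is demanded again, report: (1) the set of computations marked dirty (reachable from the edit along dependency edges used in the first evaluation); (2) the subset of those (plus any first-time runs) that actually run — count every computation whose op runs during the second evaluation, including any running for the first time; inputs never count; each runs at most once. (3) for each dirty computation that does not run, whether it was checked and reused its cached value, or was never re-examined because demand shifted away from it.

Marked dirty: n2, n3, n4, n5, n6, n9, n10, n11, n12, n13, n14, n15, n16, n17, n18, n19, n21.
Computations that run: n2, n3, n5, n6, n9, n10, n11, n12, n13, n14, n15, n16, n17, n18, n19, n21 — 16 in total.
Checked but reused from cache: n4.
Key observation: the cutoff stops propagation at n4 — its inputs' values are unchanged, so it reuses its cache.

First evaluation (everything demanded from the output):
  n2 = sub(2, -3) = 5
  n3 = min2(2, 5) = 2
  n4 = sub(2, 3) = -1
  n5 = max2(2, 5) = 5
  n6 = min2(-1, 5) = -1
  n9 = neg(5) = -5
  n10 = mul(3, -5) = -15
  n11 = add(5, -5) = 0
  n12 = add(-3, 2) = -1
  n13 = min2(-15, -1) = -15
  n14 = add(-1, 0) = -1
  n15 = min2(-15, -1) = -15
  n16 = add(-15, -15) = -30
  n17 = sub(-15, -1) = -14
  n18 = add(-30, -30) = -60
  n19 = max2(-14, -30) = -14
  n21 = sub(-60, -14) = -46

Propagation after the edit:
  n2: runs — x1 -3->0; result 2.
  n3: runs — n2 5->2; result 2 (same value as before).
  n4: checked — values it read are unchanged (n3 unchanged, x2 unchanged); reused cached -1 without running.
  n5: runs — n2 5->2; result 2.
  n6: runs — n5 5->2; result -1 (same value as before).
  n9: runs — n5 5->2; result -2.
  n10: runs — n9 -5->-2; result -6.
  n11: runs — n5 5->2; n9 -5->-2; result 0 (same value as before).
  n12: runs — x1 -3->0; result 2.
  n13: runs — n10 -15->-6; result -6.
  n14: runs — n12 -1->2; result 2.
  n15: runs — n10 -15->-6; n14 -1->2; result -6.
  n16: runs — n13 -15->-6; n15 -15->-6; result -12.
  n17: runs — n10 -15->-6; n14 -1->2; result -8.
  n18: runs — n16 -30->-12; n16 -30->-12; result -24.
  n19: runs — n17 -14->-8; n16 -30->-12; result -8.
  n21: runs — n18 -60->-24; n19 -14->-8; result -16.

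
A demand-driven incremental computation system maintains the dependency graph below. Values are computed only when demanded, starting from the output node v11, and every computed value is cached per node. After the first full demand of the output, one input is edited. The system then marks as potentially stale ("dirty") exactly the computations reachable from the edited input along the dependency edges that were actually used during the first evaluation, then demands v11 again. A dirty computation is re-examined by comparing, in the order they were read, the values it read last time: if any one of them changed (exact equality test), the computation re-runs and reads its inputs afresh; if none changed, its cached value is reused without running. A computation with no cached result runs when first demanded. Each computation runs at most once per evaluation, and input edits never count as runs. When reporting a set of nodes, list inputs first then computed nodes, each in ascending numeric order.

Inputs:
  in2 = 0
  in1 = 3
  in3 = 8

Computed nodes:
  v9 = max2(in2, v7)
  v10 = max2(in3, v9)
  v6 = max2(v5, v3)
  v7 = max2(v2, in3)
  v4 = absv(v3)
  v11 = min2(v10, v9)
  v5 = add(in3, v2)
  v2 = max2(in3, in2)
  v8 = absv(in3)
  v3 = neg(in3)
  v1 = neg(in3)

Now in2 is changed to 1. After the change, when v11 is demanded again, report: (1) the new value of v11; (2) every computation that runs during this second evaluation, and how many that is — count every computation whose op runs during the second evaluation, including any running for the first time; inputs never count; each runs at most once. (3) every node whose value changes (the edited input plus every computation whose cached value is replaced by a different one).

First evaluation (everything demanded from the output):
  v2 = max2(8, 0) = 8
  v7 = max2(8, 8) = 8
  v9 = max2(0, 8) = 8
  v10 = max2(8, 8) = 8
  v11 = min2(8, 8) = 8

Propagation after the edit:
  v2: runs — in2 0->1; result 8 (same value as before).
  v7: checked — values it read are unchanged (v2 unchanged, in3 unchanged); reused cached 8 without running.
  v9: runs — in2 0->1; result 8 (same value as before).
  v10: checked — values it read are unchanged (in3 unchanged, v9 unchanged); reused cached 8 without running.
  v11: checked — values it read are unchanged (v10 unchanged, v9 unchanged); reused cached 8 without running.

Key observation: the cutoff stops propagation at v7 — its inputs' values are unchanged, so it reuses its cache.

New value of v11: 8.
Computations that run: v2, v9 — 2 in total.
Values that change: in2.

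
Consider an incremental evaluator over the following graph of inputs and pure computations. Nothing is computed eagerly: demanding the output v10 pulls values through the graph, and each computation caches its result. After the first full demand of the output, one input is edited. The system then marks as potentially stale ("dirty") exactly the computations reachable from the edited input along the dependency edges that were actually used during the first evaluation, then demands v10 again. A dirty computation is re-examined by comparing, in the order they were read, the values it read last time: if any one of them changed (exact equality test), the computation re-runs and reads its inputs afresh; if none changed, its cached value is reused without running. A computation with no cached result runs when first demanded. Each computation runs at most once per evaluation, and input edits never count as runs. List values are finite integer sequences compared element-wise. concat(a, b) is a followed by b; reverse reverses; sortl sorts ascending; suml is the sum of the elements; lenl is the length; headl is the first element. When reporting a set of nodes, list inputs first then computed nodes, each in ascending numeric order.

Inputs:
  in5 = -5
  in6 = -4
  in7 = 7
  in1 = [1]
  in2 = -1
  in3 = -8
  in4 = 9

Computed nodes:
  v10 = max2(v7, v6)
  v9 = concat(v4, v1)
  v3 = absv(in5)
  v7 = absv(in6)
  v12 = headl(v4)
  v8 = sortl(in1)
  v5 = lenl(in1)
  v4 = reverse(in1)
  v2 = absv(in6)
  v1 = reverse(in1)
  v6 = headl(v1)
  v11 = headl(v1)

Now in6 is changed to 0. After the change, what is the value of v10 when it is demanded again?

v10 now evaluates to 1.

Initial pass — values computed on the first demand:
  v1 = reverse([1]) = [1]
  v6 = headl([1]) = 1
  v7 = absv(-4) = 4
  v10 = max2(4, 1) = 4

Second demand — change propagation:
  v7: re-runs because in6 -4->0; new result 0.
  v10: re-runs because v7 4->0; new result 1.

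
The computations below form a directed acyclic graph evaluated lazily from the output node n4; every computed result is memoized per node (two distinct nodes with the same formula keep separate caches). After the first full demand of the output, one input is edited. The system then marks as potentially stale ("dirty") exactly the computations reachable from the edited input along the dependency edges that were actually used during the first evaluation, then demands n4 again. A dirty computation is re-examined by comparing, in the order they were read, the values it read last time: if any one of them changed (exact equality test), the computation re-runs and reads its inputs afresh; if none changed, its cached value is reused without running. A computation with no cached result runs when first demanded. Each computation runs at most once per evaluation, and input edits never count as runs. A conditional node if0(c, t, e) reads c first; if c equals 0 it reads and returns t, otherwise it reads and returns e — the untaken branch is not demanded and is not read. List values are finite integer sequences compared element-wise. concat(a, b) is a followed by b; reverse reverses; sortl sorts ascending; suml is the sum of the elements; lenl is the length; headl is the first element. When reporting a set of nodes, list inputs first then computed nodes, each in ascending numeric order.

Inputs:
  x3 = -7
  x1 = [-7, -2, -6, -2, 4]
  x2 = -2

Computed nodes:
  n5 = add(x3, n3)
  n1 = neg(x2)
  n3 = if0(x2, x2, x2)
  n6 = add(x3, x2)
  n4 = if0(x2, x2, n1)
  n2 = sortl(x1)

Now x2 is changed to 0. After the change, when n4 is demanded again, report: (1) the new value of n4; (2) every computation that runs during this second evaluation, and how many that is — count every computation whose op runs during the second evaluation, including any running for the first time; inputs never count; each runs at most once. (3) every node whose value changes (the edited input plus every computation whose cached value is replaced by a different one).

First demand of the output computes:
  n1 = neg(-2) = 2
  n4 = if0(x2=-2 -> else branch n1) = 2

After the edit, cleaning proceeds:
  n1: stays stale; no demand reaches it after the flip.
  n4: a read changed (x2 -2->0) — executes, giving 0.

Note the branch switch — demand abandons n1, which is never re-examined.

Demanding n4 again yields 0.
1 computations run: n4.
The nodes whose values change: x2, n4.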